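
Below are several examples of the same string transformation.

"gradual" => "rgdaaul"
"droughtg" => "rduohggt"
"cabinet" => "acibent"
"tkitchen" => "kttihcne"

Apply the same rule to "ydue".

dyeu

What's happening: swap each adjacent pair of characters (1↔2, 3↔4, ...).
On "ydue" that produces "dyeu".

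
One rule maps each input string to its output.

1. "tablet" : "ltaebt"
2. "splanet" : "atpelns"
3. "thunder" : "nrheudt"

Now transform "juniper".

In each case the input is transformed by: take characters alternately from the front and the back (1st, last, 2nd, 2nd-last, ...), then swap the first and last characters.
Starting from "juniper": after the first operation, "jruenpi"; after the second, "iruenpj".
(Check on "thunder": → "trheudn" → "nrheudt" ✓)

iruenpj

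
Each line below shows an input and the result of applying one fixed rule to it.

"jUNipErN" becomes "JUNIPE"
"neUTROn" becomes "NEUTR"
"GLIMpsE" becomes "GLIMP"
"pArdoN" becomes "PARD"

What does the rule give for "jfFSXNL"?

Each output is the input with this applied: delete the last 2 characters, then convert every letter to uppercase.
"jfFSXNL" → "jfFSX" → "JFFSX".

JFFSX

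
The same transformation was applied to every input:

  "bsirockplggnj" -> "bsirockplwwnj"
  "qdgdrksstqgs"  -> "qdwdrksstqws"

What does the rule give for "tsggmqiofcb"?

tswwmqiofcb

The rule is to replace every "g" with "w".
So "tsggmqiofcb" becomes "tswwmqiofcb".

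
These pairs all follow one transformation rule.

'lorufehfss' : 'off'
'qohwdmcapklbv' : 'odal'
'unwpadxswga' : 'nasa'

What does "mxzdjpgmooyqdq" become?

Rule — keep one character in every 3, starting at position 2 (positions 2nd, 5th, 8th, ...).
"mxzdjpgmooyqdq" → "xjmyq".

xjmyq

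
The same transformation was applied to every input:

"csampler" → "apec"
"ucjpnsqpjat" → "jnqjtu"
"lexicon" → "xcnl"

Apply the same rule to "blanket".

The rule is to keep every other character starting from the first (positions 1st, 3rd, 5th, ...), then move the first character to the end.
On "blanket": the first step gives "bakt", and the second then gives "aktb".

aktb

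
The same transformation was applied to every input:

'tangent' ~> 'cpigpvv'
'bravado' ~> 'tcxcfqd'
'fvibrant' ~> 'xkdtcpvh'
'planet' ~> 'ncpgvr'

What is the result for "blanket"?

The pattern: move the first character to the end, then shift every letter 2 places forward in the alphabet (wrapping around).
Starting from "blanket": after the first operation, "lanketb"; after the second, "ncpmgvd".

ncpmgvd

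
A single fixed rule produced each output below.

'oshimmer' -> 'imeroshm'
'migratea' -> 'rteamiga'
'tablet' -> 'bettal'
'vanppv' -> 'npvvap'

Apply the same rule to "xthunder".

The transformation: swap the front and back halves of the string, then swap the first and last characters.
"xthunder" → "nderxthu" → "uderxthn".

uderxthn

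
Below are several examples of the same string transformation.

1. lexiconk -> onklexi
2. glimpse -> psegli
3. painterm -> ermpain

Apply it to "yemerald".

aldyeme

What's happening: move the last 3 characters to the front (rotate right by 3), then delete the last character.
"yemerald" → "aldyemer" → "aldyeme".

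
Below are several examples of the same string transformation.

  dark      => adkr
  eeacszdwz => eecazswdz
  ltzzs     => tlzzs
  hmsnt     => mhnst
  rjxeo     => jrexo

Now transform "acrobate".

caorabet

Looking at the pairs, the operation is to swap each adjacent pair of characters (1↔2, 3↔4, ...).
For "acrobate" the result is "caorabet".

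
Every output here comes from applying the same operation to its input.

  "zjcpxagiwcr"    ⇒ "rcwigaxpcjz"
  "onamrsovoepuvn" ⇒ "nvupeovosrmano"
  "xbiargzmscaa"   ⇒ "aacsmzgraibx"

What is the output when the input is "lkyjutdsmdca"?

acdmsdtujykl

What's happening: reverse the string.
Applying that to "lkyjutdsmdca" gives "acdmsdtujykl".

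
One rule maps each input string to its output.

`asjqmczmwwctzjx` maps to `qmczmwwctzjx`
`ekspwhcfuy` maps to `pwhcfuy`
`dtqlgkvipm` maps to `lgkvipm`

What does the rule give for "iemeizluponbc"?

eizluponbc

The rule is to delete the first 3 characters.
Doing the same to "iemeizluponbc": "eizluponbc".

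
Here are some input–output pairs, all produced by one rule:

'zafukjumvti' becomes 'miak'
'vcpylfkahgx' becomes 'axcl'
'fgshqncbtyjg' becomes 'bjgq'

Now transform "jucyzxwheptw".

Each output is the input with this applied: keep one character in every 3, starting at position 2 (positions 2nd, 5th, 8th, ...), then move the first 2 characters to the end (rotate left by 2).
"jucyzxwheptw" → "uzht" → "htuz".

htuz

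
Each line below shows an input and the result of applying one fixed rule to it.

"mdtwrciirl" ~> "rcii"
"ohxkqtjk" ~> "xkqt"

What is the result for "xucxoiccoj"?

oicc

The transformation: move the last 2 characters to the front (rotate right by 2), then keep only the last 4 characters.
On "xucxoiccoj": the first step gives "ojxucxoicc", and the second then gives "oicc".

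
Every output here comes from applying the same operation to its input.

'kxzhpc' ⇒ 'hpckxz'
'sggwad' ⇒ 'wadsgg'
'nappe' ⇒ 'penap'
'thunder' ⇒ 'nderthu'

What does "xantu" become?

The transformation: move the first 3 characters to the end (rotate left by 3).
On "xantu" that produces "tuxan".

tuxan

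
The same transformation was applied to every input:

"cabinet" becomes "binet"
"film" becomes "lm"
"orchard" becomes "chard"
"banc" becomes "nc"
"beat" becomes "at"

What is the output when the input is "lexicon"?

Looking at the pairs, the operation is to delete the first 2 characters.
Applying that to "lexicon" gives "xicon".

xicon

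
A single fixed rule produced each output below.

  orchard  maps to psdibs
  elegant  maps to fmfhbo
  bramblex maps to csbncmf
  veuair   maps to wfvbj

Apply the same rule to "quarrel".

The transformation: shift every letter 1 place forward in the alphabet (wrapping around), then delete the last character.
For "quarrel", step one produces "rvbssfm"; step two turns that into "rvbssf".

rvbssf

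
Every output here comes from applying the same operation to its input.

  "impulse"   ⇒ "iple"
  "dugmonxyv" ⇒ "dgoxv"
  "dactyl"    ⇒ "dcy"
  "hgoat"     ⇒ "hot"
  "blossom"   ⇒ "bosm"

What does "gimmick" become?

gmik

The rule is to keep every other character starting from the first (positions 1st, 3rd, 5th, ...).
So "gimmick" becomes "gmik".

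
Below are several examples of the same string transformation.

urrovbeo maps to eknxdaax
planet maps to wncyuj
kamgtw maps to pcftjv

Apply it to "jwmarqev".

Each output is the input with this applied: shift every letter 9 places forward in the alphabet (wrapping around), then swap the front and back halves of the string.
Applying both steps to "jwmarqev": "sfvjazne", then "aznesfvj".

aznesfvj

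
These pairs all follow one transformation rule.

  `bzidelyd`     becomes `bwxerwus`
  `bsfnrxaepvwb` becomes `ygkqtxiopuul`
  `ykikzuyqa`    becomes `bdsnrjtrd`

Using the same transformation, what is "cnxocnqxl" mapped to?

The transformation: shift every letter 7 places backward in the alphabet (wrapping around), then move the first 2 characters to the end (rotate left by 2).
Working it through for "cnxocnqxl": intermediate "vgqhvgjqe", final "qhvgjqevg".

qhvgjqevg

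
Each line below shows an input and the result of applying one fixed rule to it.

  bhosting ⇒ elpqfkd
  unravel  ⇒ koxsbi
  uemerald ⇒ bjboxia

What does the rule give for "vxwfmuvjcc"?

utcjrsgzz

Rule — delete the first character, then shift every letter 3 places backward in the alphabet (wrapping around).
Starting from "vxwfmuvjcc": after the first operation, "xwfmuvjcc"; after the second, "utcjrsgzz".
(Check on "uemerald": → "emerald" → "bjboxia" ✓)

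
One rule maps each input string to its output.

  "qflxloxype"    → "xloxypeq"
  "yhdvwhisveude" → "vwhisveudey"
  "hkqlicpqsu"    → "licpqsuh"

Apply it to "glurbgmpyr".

The rule is to move the first 3 characters to the end (rotate left by 3), then delete the last 2 characters.
Working it through for "glurbgmpyr": intermediate "rbgmpyrglu", final "rbgmpyrg".

rbgmpyrg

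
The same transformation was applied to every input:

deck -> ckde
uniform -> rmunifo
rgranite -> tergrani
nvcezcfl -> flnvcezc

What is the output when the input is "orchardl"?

In each case the input is transformed by: move the last 2 characters to the front (rotate right by 2).
Doing the same to "orchardl": "dlorchar".

dlorchar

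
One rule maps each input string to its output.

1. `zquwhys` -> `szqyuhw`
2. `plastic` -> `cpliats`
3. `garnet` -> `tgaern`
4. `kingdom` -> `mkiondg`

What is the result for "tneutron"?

ntnoerut

Rule — swap the first and last characters, then take characters alternately from the front and the back (1st, last, 2nd, 2nd-last, ...).
"tneutron" → "nneutrot" → "ntnoerut".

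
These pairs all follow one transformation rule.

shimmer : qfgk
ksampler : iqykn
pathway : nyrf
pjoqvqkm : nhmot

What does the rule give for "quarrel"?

Looking at the pairs, the operation is to shift every letter 2 places backward in the alphabet (wrapping around), then delete the last 3 characters.
On "quarrel": the first step gives "osyppcj", and the second then gives "osyp".

osyp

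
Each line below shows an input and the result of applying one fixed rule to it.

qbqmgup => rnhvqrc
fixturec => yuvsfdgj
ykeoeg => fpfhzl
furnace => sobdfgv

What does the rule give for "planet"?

What's happening: shift every letter 1 place forward in the alphabet (wrapping around), then move the first 2 characters to the end (rotate left by 2).
"planet" → "qmbofu" → "bofuqm".

bofuqm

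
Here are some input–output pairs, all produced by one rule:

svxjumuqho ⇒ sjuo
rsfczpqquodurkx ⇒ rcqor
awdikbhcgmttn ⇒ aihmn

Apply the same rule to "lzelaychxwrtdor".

The rule is to keep one character in every 3, starting at position 1 (positions 1st, 4th, 7th, ...).
"lzelaychxwrtdor" → "llcwd".

llcwd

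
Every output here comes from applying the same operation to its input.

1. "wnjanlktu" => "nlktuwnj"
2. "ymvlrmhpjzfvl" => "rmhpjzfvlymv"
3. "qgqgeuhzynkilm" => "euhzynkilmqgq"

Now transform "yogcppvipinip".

ppvipinipyog

Looking at the pairs, the operation is to move the first 3 characters to the end (rotate left by 3), then delete the first character.
On "yogcppvipinip": the first step gives "cppvipinipyog", and the second then gives "ppvipinipyog".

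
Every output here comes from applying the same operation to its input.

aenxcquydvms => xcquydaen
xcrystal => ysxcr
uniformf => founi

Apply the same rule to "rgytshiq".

The transformation: delete the last 3 characters, then move the first 3 characters to the end (rotate left by 3).
Working it through for "rgytshiq": intermediate "rgyts", final "tsrgy".
(Check on "xcrystal": → "xcrys" → "ysxcr" ✓)

tsrgy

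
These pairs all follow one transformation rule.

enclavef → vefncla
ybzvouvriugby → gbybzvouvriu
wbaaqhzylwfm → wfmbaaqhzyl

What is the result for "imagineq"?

The transformation: delete the first character, then move the last 3 characters to the front (rotate right by 3).
On "imagineq": the first step gives "magineq", and the second then gives "neqmagi".

neqmagi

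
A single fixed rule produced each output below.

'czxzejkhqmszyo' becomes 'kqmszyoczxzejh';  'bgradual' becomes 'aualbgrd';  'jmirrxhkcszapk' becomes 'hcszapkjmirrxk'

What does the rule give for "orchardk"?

hrdkorca

Looking at the pairs, the operation is to swap the front and back halves of the string, then swap the first and last characters.
For "orchardk", step one produces "ardkorch"; step two turns that into "hrdkorca".
(Check on "czxzejkhqmszyo": → "hqmszyoczxzejk" → "kqmszyoczxzejh" ✓)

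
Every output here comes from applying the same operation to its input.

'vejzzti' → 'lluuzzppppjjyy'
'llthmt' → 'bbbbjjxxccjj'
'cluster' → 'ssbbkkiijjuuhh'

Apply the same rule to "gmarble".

wwccqqhhrrbbuu

In each case the input is transformed by: shift every letter 10 places backward in the alphabet (wrapping around), then double every character.
Applying both steps to "gmarble": "wcqhrbu", then "wwccqqhhrrbbuu".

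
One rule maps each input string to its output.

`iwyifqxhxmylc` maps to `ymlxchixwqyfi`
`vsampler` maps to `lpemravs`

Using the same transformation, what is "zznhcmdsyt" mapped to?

sdymtczhzn

The rule is to move the last 3 characters to the front (rotate right by 3), then take characters alternately from the front and the back (1st, last, 2nd, 2nd-last, ...).
Working it through for "zznhcmdsyt": intermediate "sytzznhcmd", final "sdymtczhzn".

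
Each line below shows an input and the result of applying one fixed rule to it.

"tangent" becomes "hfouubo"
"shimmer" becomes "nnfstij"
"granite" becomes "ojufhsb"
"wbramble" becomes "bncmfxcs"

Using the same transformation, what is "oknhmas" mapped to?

inbtplo

The rule is to shift every letter 1 place forward in the alphabet (wrapping around), then move the first 3 characters to the end (rotate left by 3).
For "oknhmas", step one produces "ploinbt"; step two turns that into "inbtplo".
(Check on "shimmer": → "tijnnfs" → "nnfstij" ✓)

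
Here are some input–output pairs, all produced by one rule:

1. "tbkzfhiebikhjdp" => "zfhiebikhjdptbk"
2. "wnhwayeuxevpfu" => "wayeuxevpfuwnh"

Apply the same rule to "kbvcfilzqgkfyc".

cfilzqgkfyckbv

What's happening: move the first 3 characters to the end (rotate left by 3).
Applying that to "kbvcfilzqgkfyc" gives "cfilzqgkfyckbv".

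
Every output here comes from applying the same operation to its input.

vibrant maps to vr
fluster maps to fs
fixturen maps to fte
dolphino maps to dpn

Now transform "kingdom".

Each output is the input with this applied: move the last character to the front, then keep one character in every 3, starting at position 2 (positions 2nd, 5th, 8th, ...).
On "kingdom" that produces "kg".

kg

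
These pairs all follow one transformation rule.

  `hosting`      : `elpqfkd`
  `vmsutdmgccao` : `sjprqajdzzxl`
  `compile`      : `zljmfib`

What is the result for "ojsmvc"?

lgpjsz

The rule is to shift every letter 3 places backward in the alphabet (wrapping around).
"ojsmvc" → "lgpjsz".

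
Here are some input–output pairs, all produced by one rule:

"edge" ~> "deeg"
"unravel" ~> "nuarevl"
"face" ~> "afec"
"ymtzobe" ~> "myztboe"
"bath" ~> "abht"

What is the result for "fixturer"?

The transformation: swap each adjacent pair of characters (1↔2, 3↔4, ...).
"fixturer" → "iftxrure".

iftxrure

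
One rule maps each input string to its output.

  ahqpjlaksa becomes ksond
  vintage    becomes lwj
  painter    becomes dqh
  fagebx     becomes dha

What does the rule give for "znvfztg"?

qiw

Rule — keep every other character starting from the second (positions 2nd, 4th, 6th, ...), then shift every letter 3 places forward in the alphabet (wrapping around).
For "znvfztg", step one produces "nft"; step two turns that into "qiw".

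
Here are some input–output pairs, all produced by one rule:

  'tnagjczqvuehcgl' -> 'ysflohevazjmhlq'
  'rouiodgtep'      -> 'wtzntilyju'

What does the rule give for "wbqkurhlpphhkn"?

Rule — shift every letter 5 places forward in the alphabet (wrapping around).
Applying that to "wbqkurhlpphhkn" gives "bgvpzwmquummps".

bgvpzwmquummps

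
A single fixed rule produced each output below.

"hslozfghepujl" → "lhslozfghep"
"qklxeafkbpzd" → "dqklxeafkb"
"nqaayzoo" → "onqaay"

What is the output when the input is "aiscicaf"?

In each case the input is transformed by: move the last 3 characters to the front (rotate right by 3), then delete the first 2 characters.
"aiscicaf" → "cafaisci" → "faisci".

faisci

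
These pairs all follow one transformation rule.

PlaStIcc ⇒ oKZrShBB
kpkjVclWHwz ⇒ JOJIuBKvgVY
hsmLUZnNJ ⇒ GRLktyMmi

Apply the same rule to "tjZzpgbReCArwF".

Looking at the pairs, the operation is to flip the case of every letter, then shift every letter 1 place backward in the alphabet (wrapping around).
"tjZzpgbReCArwF" → "TJzZPGBrEcaRWf" → "SIyYOFAqDbzQVe".

SIyYOFAqDbzQVe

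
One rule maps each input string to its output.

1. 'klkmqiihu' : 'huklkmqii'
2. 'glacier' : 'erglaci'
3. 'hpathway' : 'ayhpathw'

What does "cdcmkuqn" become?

qncdcmku

In each case the input is transformed by: move the last 2 characters to the front (rotate right by 2).
Applying that to "cdcmkuqn" gives "qncdcmku".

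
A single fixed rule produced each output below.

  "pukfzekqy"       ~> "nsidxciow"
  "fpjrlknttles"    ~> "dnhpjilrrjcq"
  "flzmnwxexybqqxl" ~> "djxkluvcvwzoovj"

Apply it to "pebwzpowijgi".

The rule is to shift every letter 2 places backward in the alphabet (wrapping around).
On "pebwzpowijgi" that produces "nczuxnmugheg".

nczuxnmugheg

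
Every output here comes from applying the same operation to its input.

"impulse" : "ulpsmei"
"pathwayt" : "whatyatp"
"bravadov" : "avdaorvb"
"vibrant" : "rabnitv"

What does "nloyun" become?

In each case the input is transformed by: take characters alternately from the front and the back (1st, last, 2nd, 2nd-last, ...), then reverse the string.
On "nloyun" that produces "youlnn".
(Check on "impulse": → "iemsplu" → "ulpsmei" ✓)

youlnn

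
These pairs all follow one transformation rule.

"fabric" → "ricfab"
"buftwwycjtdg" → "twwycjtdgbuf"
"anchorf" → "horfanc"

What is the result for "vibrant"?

What's happening: move the first 3 characters to the end (rotate left by 3).
Doing the same to "vibrant": "rantvib".

rantvib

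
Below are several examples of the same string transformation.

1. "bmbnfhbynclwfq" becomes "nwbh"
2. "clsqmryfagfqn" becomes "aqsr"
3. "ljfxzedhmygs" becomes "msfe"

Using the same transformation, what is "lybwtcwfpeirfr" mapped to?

prbc

The rule is to keep one character in every 3, starting at position 3 (positions 3rd, 6th, 9th, ...), then swap the front and back halves of the string.
Doing the same to "lybwtcwfpeirfr": "prbc".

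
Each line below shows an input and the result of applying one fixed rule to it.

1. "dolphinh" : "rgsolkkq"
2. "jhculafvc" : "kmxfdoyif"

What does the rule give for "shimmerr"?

What's happening: swap each adjacent pair of characters (1↔2, 3↔4, ...), then shift every letter 3 places forward in the alphabet (wrapping around).
Starting from "shimmerr": after the first operation, "hsmiemrr"; after the second, "kvplhpuu".

kvplhpuu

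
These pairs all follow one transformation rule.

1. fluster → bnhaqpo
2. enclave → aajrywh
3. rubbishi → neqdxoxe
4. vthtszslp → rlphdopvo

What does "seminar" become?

Looking at the pairs, the operation is to shift every letter 4 places backward in the alphabet (wrapping around), then take characters alternately from the front and the back (1st, last, 2nd, 2nd-last, ...).
On "seminar": the first step gives "oaiejwn", and the second then gives "onawije".

onawije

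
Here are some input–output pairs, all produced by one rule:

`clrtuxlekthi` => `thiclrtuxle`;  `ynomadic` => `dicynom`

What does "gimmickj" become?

ckjgimm

In each case the input is transformed by: move the last 3 characters to the front (rotate right by 3), then delete the last character.
So "gimmickj" becomes "ckjgimm".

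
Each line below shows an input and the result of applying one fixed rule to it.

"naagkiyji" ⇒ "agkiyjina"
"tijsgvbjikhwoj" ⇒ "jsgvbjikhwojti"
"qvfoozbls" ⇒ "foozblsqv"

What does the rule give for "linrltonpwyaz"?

The pattern: move the first 2 characters to the end (rotate left by 2).
On "linrltonpwyaz" that produces "nrltonpwyazli".

nrltonpwyazli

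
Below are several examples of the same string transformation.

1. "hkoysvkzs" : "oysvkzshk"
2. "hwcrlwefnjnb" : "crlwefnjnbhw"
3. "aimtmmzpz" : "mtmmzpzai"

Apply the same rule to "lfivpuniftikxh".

The transformation: move the first 2 characters to the end (rotate left by 2).
Doing the same to "lfivpuniftikxh": "ivpuniftikxhlf".

ivpuniftikxhlf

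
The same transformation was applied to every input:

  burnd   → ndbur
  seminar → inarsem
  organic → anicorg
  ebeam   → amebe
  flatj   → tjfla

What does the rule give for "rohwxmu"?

wxmuroh

What's happening: move the first 3 characters to the end (rotate left by 3).
So "rohwxmu" becomes "wxmuroh".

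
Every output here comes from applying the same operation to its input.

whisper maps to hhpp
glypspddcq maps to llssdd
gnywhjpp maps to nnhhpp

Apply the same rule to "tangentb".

What's happening: keep one character in every 3, starting at position 2 (positions 2nd, 5th, 8th, ...), then double every character.
"tangentb" → "aeb" → "aaeebb".

aaeebb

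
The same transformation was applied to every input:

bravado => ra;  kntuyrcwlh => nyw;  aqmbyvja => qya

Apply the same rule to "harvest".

ae

The transformation: keep one character in every 3, starting at position 2 (positions 2nd, 5th, 8th, ...).
"harvest" → "ae".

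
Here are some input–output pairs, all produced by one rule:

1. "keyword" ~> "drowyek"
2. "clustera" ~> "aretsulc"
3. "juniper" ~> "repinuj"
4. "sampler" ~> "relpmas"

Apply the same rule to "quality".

The rule is to reverse the string.
"quality" → "ytilauq".

ytilauq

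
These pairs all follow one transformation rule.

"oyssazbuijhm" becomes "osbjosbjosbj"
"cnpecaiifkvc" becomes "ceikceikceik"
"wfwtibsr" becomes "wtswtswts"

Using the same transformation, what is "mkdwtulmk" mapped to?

mwlmwlmwl

Looking at the pairs, the operation is to keep one character in every 3, starting at position 1 (positions 1st, 4th, 7th, ...), then write the whole string 3 times in a row.
"mkdwtulmk" → "mwl" → "mwlmwlmwl".
(Check on "wfwtibsr": → "wts" → "wtswtswts" ✓)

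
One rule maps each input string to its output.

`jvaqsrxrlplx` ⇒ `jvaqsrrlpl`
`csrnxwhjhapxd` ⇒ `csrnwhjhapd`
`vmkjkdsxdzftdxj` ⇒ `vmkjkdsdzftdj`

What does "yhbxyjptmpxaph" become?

yhbyjptmpaph

Each output is the input with this applied: remove every "x".
On "yhbxyjptmpxaph" that produces "yhbyjptmpaph".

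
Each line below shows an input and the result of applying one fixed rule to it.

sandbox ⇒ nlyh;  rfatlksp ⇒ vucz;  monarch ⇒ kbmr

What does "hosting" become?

dsxq

In each case the input is transformed by: shift every letter 10 places forward in the alphabet (wrapping around), then keep only the last 4 characters.
On "hosting": the first step gives "rycdsxq", and the second then gives "dsxq".
(Check on "rfatlksp": → "bpkdvucz" → "vucz" ✓)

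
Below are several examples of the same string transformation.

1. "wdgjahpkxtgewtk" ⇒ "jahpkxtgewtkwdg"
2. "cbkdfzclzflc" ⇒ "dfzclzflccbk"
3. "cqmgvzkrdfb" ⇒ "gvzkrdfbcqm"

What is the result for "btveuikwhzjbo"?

What's happening: move the first 3 characters to the end (rotate left by 3).
"btveuikwhzjbo" → "euikwhzjbobtv".

euikwhzjbobtv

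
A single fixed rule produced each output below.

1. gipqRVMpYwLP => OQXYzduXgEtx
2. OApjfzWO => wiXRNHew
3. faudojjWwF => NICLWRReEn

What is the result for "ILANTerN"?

qtivbMZv

In each case the input is transformed by: shift every letter 8 places forward in the alphabet (wrapping around), then flip the case of every letter.
On "ILANTerN": the first step gives "QTIVBmzV", and the second then gives "qtivbMZv".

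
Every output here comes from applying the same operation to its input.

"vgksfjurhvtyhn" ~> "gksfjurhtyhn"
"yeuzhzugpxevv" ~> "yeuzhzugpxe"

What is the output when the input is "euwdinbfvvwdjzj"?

euwdinbfwdjzj

The rule is to remove every "v".
"euwdinbfvvwdjzj" → "euwdinbfwdjzj".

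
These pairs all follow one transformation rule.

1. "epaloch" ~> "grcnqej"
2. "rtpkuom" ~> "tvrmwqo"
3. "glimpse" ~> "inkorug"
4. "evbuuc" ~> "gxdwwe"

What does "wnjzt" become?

yplbv

Looking at the pairs, the operation is to shift every letter 2 places forward in the alphabet (wrapping around).
"wnjzt" → "yplbv".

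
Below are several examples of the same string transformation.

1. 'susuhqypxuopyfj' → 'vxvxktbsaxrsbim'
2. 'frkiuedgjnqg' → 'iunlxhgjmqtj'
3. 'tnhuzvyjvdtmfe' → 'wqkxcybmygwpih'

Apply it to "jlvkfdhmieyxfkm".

moynigkplhbainp

Each output is the input with this applied: shift every letter 3 places forward in the alphabet (wrapping around).
Doing the same to "jlvkfdhmieyxfkm": "moynigkplhbainp".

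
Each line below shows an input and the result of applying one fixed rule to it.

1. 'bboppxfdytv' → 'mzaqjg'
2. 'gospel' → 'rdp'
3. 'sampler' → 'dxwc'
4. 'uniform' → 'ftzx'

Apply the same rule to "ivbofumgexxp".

Each output is the input with this applied: keep every other character starting from the first (positions 1st, 3rd, 5th, ...), then shift every letter 11 places forward in the alphabet (wrapping around).
Doing the same to "ivbofumgexxp": "tmqxpi".

tmqxpi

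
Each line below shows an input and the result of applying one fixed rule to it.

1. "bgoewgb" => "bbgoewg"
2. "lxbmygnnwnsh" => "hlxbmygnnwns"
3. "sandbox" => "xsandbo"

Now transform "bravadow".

wbravado

In each case the input is transformed by: move the last character to the front.
Doing the same to "bravadow": "wbravado".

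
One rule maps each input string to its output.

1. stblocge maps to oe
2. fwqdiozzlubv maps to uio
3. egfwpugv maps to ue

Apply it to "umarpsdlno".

oua

The rule is to swap the front and back halves of the string, then keep only the vowels.
"umarpsdlno" → "sdlnoumarp" → "oua".
(Check on "egfwpugv": → "pugvegfw" → "ue" ✓)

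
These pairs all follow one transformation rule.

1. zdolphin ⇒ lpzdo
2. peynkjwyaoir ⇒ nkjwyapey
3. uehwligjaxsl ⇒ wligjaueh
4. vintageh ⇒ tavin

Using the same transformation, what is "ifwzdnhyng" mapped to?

zdnhifw

Looking at the pairs, the operation is to delete the last 3 characters, then move the first 3 characters to the end (rotate left by 3).
Applying that to "ifwzdnhyng" gives "zdnhifw".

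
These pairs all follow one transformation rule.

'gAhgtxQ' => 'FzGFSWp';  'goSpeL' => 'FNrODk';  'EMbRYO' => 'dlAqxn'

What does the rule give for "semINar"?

RDLhmZQ

The transformation: flip the case of every letter, then shift every letter 1 place backward in the alphabet (wrapping around).
"semINar" → "SEMinAR" → "RDLhmZQ".
(Check on "EMbRYO": → "emBryo" → "dlAqxn" ✓)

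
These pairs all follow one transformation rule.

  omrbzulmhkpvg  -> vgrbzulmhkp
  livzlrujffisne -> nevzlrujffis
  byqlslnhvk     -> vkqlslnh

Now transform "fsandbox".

The pattern: delete the first 2 characters, then move the last 2 characters to the front (rotate right by 2).
"fsandbox" → "andbox" → "oxandb".

oxandb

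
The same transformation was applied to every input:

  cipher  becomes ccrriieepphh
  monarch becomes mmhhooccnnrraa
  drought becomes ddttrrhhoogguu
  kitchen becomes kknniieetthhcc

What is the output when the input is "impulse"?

Looking at the pairs, the operation is to take characters alternately from the front and the back (1st, last, 2nd, 2nd-last, ...), then double every character.
On "impulse": the first step gives "iemsplu", and the second then gives "iieemmsspplluu".

iieemmsspplluu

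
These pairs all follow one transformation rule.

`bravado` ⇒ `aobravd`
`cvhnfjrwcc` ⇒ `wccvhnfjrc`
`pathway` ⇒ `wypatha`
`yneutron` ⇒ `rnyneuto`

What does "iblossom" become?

Rule — move the last 2 characters to the front (rotate right by 2), then swap the first and last characters.
Starting from "iblossom": after the first operation, "omibloss"; after the second, "smibloso".

smibloso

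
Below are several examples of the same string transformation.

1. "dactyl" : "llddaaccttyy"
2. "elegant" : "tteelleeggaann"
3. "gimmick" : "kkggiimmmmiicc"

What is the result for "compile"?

What's happening: double every character, then move the last 2 characters to the front (rotate right by 2).
So "compile" becomes "eeccoommppiill".

eeccoommppiill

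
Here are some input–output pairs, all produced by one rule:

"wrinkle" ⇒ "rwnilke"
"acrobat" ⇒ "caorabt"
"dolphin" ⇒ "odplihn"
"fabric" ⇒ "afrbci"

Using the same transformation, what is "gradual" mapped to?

rgdaaul

Each output is the input with this applied: swap each adjacent pair of characters (1↔2, 3↔4, ...).
So "gradual" becomes "rgdaaul".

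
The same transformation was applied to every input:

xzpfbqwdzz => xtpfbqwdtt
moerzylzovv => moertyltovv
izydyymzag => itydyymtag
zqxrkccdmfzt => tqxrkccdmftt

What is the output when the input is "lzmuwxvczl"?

ltmuwxvctl

What's happening: replace every "z" with "t".
So "lzmuwxvczl" becomes "ltmuwxvctl".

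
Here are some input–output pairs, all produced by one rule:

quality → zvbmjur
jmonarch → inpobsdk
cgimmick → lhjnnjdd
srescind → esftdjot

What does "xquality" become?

zrvbmjuy

The pattern: swap the first and last characters, then shift every letter 1 place forward in the alphabet (wrapping around).
"xquality" → "zrvbmjuy".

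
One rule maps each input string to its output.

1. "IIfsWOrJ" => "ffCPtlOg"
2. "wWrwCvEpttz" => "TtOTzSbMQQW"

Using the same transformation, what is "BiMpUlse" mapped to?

yFjMrIPB

What's happening: flip the case of every letter, then shift every letter 3 places backward in the alphabet (wrapping around).
Starting from "BiMpUlse": after the first operation, "bImPuLSE"; after the second, "yFjMrIPB".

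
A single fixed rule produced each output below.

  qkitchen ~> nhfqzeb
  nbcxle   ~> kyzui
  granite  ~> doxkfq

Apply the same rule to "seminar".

pbjfkx

The transformation: shift every letter 3 places backward in the alphabet (wrapping around), then delete the last character.
"seminar" → "pbjfkx".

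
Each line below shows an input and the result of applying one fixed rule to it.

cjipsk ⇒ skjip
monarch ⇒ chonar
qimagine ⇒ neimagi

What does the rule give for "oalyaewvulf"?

Each output is the input with this applied: delete the first character, then move the last 2 characters to the front (rotate right by 2).
So "oalyaewvulf" becomes "lfalyaewvu".

lfalyaewvu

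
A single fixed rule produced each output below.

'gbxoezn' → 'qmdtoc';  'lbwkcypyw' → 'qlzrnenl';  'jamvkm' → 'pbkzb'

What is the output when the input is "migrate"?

In each case the input is transformed by: delete the first character, then shift every letter 11 places backward in the alphabet (wrapping around).
"migrate" → "igrate" → "xvgpit".
(Check on "lbwkcypyw": → "bwkcypyw" → "qlzrnenl" ✓)

xvgpit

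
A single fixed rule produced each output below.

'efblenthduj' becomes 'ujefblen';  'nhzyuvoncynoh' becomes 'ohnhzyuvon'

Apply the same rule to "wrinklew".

The rule is to move the last 2 characters to the front (rotate right by 2), then delete the last 3 characters.
Starting from "wrinklew": after the first operation, "ewwrinkl"; after the second, "ewwri".

ewwri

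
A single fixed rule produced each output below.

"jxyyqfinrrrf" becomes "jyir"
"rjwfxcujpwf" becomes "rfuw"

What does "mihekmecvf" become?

meef

Each output is the input with this applied: keep one character in every 3, starting at position 1 (positions 1st, 4th, 7th, ...).
For "mihekmecvf" the result is "meef".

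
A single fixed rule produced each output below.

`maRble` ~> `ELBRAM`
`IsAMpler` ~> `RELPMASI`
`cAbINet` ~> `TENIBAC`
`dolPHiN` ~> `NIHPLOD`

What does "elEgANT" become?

TNAGELE

Looking at the pairs, the operation is to reverse the string, then convert every letter to uppercase.
Doing the same to "elEgANT": "TNAGELE".
(Check on "cAbINet": → "teNIbAc" → "TENIBAC" ✓)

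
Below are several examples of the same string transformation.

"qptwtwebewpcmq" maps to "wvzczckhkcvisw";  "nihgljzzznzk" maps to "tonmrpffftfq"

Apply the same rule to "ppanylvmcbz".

vvgterbsihf

The rule is to shift every letter 6 places forward in the alphabet (wrapping around).
For "ppanylvmcbz" the result is "vvgterbsihf".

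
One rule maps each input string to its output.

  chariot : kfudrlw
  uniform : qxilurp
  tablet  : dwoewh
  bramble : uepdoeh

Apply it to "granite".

ujqdwlh

Rule — swap each adjacent pair of characters (1↔2, 3↔4, ...), then shift every letter 3 places forward in the alphabet (wrapping around).
For "granite" the result is "ujqdwlh".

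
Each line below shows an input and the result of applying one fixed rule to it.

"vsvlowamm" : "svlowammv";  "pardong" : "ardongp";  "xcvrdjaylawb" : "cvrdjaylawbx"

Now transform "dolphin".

The pattern: move the first character to the end.
"dolphin" → "olphind".

olphind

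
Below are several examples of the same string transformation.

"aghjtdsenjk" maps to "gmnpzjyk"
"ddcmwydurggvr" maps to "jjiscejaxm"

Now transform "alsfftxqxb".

The rule is to delete the last 3 characters, then shift every letter 6 places forward in the alphabet (wrapping around).
Working it through for "alsfftxqxb": intermediate "alsfftx", final "gryllzd".

gryllzd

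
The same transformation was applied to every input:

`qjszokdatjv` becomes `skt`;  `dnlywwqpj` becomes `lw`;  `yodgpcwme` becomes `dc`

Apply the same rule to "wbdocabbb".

Each output is the input with this applied: delete the last 2 characters, then keep one character in every 3, starting at position 3 (positions 3rd, 6th, 9th, ...).
Applying both steps to "wbdocabbb": "wbdocab", then "da".
(Check on "qjszokdatjv": → "qjszokdat" → "skt" ✓)

da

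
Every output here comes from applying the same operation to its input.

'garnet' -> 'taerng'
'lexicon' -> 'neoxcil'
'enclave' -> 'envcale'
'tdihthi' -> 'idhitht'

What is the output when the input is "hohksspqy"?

yoqhpkssh

The transformation: take characters alternately from the front and the back (1st, last, 2nd, 2nd-last, ...), then move the first character to the end.
Applying both steps to "hohksspqy": "hyoqhpkss", then "yoqhpkssh".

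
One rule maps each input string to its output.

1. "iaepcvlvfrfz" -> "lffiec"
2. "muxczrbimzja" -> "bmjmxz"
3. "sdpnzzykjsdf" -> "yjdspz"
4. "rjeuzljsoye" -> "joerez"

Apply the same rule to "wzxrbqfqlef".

flfwxb

In each case the input is transformed by: keep every other character starting from the first (positions 1st, 3rd, 5th, ...), then move the last 3 characters to the front (rotate right by 3).
"wzxrbqfqlef" → "wxbflf" → "flfwxb".
(Check on "muxczrbimzja": → "mxzbmj" → "bmjmxz" ✓)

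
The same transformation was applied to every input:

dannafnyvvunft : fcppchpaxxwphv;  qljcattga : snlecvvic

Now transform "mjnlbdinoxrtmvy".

olpndfkpqztvoxa

The transformation: shift every letter 2 places forward in the alphabet (wrapping around).
Doing the same to "mjnlbdinoxrtmvy": "olpndfkpqztvoxa".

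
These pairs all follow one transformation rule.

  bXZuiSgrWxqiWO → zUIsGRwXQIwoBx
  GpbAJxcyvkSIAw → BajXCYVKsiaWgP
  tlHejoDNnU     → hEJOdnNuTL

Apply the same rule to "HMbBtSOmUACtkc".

BbTsoMuacTKChm

Rule — flip the case of every letter, then move the first 2 characters to the end (rotate left by 2).
On "HMbBtSOmUACtkc" that produces "BbTsoMuacTKChm".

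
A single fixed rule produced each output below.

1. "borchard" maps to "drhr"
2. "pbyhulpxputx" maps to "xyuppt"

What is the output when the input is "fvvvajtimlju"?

Each output is the input with this applied: swap the first and last characters, then keep every other character starting from the first (positions 1st, 3rd, 5th, ...).
On "fvvvajtimlju": the first step gives "uvvvajtimljf", and the second then gives "uvatmj".

uvatmj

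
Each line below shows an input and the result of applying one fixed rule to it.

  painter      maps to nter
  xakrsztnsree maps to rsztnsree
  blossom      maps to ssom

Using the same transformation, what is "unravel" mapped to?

The pattern: delete the first 3 characters.
For "unravel" the result is "avel".

avel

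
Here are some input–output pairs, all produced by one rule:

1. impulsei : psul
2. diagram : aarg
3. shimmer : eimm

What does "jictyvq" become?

The pattern: take characters alternately from the front and the back (1st, last, 2nd, 2nd-last, ...), then keep only the last 4 characters.
For "jictyvq", step one produces "jqivcyt"; step two turns that into "vcyt".

vcyt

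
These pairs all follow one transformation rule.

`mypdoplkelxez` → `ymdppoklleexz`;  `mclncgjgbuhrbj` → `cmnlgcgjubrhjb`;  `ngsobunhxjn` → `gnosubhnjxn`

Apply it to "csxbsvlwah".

scbxvswlha

The transformation: swap each adjacent pair of characters (1↔2, 3↔4, ...).
So "csxbsvlwah" becomes "scbxvswlha".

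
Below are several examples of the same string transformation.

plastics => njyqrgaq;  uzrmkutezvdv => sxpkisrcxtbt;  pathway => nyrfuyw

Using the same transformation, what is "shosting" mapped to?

Rule — shift every letter 2 places backward in the alphabet (wrapping around).
For "shosting" the result is "qfmqrgle".

qfmqrgle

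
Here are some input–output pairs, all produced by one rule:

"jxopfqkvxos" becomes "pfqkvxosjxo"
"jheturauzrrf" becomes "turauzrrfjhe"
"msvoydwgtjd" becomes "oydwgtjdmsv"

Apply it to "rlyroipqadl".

roipqadlrly

Looking at the pairs, the operation is to move the first 3 characters to the end (rotate left by 3).
Applying that to "rlyroipqadl" gives "roipqadlrly".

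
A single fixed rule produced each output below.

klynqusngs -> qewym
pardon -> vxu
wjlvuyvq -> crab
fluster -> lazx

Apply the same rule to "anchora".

Rule — shift every letter 6 places forward in the alphabet (wrapping around), then keep every other character starting from the first (positions 1st, 3rd, 5th, ...).
For "anchora", step one produces "gtinuxg"; step two turns that into "giug".

giug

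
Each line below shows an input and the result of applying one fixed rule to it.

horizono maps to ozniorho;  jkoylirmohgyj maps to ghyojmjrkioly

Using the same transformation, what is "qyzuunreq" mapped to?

rneuquqzy

The transformation: move the last 3 characters to the front (rotate right by 3), then take characters alternately from the front and the back (1st, last, 2nd, 2nd-last, ...).
On "qyzuunreq": the first step gives "reqqyzuun", and the second then gives "rneuquqzy".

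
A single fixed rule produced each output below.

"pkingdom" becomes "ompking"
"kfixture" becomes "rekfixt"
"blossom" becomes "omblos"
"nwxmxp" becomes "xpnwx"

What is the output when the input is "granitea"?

Each output is the input with this applied: move the last 3 characters to the front (rotate right by 3), then delete the first character.
Starting from "granitea": after the first operation, "teagrani"; after the second, "eagrani".

eagrani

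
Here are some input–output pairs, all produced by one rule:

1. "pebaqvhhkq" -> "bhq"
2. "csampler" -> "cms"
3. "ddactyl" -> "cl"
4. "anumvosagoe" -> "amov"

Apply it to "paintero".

eot

Rule — sort the characters into alphabetical order, then keep one character in every 3, starting at position 2 (positions 2nd, 5th, 8th, ...).
Working it through for "paintero": intermediate "aeinoprt", final "eot".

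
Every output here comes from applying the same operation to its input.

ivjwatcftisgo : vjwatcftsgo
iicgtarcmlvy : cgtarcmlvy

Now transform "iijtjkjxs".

Rule — remove every "i".
Doing the same to "iijtjkjxs": "jtjkjxs".

jtjkjxs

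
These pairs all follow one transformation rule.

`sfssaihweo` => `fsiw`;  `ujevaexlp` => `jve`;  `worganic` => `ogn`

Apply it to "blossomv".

lso

In each case the input is transformed by: delete the last 2 characters, then keep every other character starting from the second (positions 2nd, 4th, 6th, ...).
On "blossomv" that produces "lso".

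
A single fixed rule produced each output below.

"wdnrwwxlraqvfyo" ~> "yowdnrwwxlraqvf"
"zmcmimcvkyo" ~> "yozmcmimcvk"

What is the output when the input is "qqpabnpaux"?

Looking at the pairs, the operation is to move the last 2 characters to the front (rotate right by 2).
"qqpabnpaux" → "uxqqpabnpa".

uxqqpabnpa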